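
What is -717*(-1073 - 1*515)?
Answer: 1138596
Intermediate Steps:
-717*(-1073 - 1*515) = -717*(-1073 - 515) = -717*(-1588) = 1138596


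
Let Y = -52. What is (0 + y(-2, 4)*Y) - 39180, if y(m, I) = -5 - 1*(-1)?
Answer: -38972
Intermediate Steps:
y(m, I) = -4 (y(m, I) = -5 + 1 = -4)
(0 + y(-2, 4)*Y) - 39180 = (0 - 4*(-52)) - 39180 = (0 + 208) - 39180 = 208 - 39180 = -38972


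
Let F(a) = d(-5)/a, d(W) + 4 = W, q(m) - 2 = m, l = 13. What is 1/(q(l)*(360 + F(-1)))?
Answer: 1/5535 ≈ 0.00018067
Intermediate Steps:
q(m) = 2 + m
d(W) = -4 + W
F(a) = -9/a (F(a) = (-4 - 5)/a = -9/a)
1/(q(l)*(360 + F(-1))) = 1/((2 + 13)*(360 - 9/(-1))) = 1/(15*(360 - 9*(-1))) = 1/(15*(360 + 9)) = 1/(15*369) = 1/5535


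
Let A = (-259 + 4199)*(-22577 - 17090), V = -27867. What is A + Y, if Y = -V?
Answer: -156260113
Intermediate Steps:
Y = 27867 (Y = -1*(-27867) = 27867)
A = -156287980 (A = 3940*(-39667) = -156287980)
A + Y = -156287980 + 27867 = -156260113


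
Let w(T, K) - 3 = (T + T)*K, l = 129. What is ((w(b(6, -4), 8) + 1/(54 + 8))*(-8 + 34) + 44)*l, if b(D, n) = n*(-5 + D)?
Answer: -6164781/31 ≈ -1.9886e+5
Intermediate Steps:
w(T, K) = 3 + 2*K*T (w(T, K) = 3 + (T + T)*K = 3 + (2*T)*K = 3 + 2*K*T)
((w(b(6, -4), 8) + 1/(54 + 8))*(-8 + 34) + 44)*l = (((3 + 2*8*(-4*(-5 + 6))) + 1/(54 + 8))*(-8 + 34) + 44)*129 = (((3 + 2*8*(-4*1)) + 1/62)*26 + 44)*129 = (((3 + 2*8*(-4)) + 1/62)*26 + 44)*129 = (((3 - 64) + 1/62)*26 + 44)*129 = ((-61 + 1/62)*26 + 44)*129 = (-3781/62*26 + 44)*129 = (-49153/31 + 44)*129 = -47789/31*129 = -6164781/31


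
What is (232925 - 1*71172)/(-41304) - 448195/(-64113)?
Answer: 904641799/294235928 ≈ 3.0745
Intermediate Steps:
(232925 - 1*71172)/(-41304) - 448195/(-64113) = (232925 - 71172)*(-1/41304) - 448195*(-1/64113) = 161753*(-1/41304) + 448195/64113 = -161753/41304 + 448195/64113 = 904641799/294235928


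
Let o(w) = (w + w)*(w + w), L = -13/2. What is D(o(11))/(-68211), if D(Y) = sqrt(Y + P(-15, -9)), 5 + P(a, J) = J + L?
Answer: -sqrt(206)/45474 ≈ -0.00031562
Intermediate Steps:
L = -13/2 (L = -13*1/2 = -13/2 ≈ -6.5000)
P(a, J) = -23/2 + J (P(a, J) = -5 + (J - 13/2) = -5 + (-13/2 + J) = -23/2 + J)
o(w) = 4*w**2 (o(w) = (2*w)*(2*w) = 4*w**2)
D(Y) = sqrt(-41/2 + Y) (D(Y) = sqrt(Y + (-23/2 - 9)) = sqrt(Y - 41/2) = sqrt(-41/2 + Y))
D(o(11))/(-68211) = (sqrt(-82 + 4*(4*11**2))/2)/(-68211) = (sqrt(-82 + 4*(4*121))/2)*(-1/68211) = (sqrt(-82 + 4*484)/2)*(-1/68211) = (sqrt(-82 + 1936)/2)*(-1/68211) = (sqrt(1854)/2)*(-1/68211) = ((3*sqrt(206))/2)*(-1/68211) = (3*sqrt(206)/2)*(-1/68211) = -sqrt(206)/45474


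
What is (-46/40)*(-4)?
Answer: 23/5 ≈ 4.6000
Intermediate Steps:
(-46/40)*(-4) = ((1/40)*(-46))*(-4) = -23/20*(-4) = 23/5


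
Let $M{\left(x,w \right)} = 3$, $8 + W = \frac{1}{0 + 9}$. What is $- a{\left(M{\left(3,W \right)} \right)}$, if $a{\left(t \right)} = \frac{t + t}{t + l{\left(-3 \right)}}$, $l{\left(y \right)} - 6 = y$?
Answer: $-1$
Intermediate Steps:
$W = - \frac{71}{9}$ ($W = -8 + \frac{1}{0 + 9} = -8 + \frac{1}{9} = - \frac{71}{9} \approx -7.8889$)
$l{\left(y \right)} = 6 + y$
$a{\left(t \right)} = \frac{2 t}{3 + t}$ ($a{\left(t \right)} = \frac{t + t}{t + \left(6 - 3\right)} = \frac{2 t}{t + 3} = \frac{2 t}{3 + t}$)
$- a{\left(M{\left(3,W \right)} \right)} = - \frac{2 \cdot 3}{3 + 3} = - \frac{2 \cdot 3}{6} = \left(-1\right) 1 = -1$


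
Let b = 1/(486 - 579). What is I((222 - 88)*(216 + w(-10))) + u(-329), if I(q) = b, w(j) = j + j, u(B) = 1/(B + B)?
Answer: -751/61194 ≈ -0.012272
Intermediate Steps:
u(B) = 1/(2*B)
w(j) = 2*j
b = -1/93 (b = 1/(-93) = -1/93 ≈ -0.010753)
I(q) = -1/93
I((222 - 88)*(216 + w(-10))) + u(-329) = -1/93 + (1/2)/(-329) = -1/93 + (1/2)*(-1/329) = -1/93 - 1/658 = -751/61194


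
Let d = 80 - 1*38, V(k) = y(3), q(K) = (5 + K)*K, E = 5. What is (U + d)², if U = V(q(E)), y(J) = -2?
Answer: 1600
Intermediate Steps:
q(K) = K*(5 + K)
V(k) = -2
U = -2
d = 42 (d = 80 - 38 = 42)
(U + d)² = (-2 + 42)² = 40² = 1600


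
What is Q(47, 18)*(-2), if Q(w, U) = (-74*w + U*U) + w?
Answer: 6214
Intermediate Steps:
Q(w, U) = U**2 - 73*w (Q(w, U) = (-74*w + U**2) + w = (U**2 - 74*w) + w = U**2 - 73*w)
Q(47, 18)*(-2) = (18**2 - 73*47)*(-2) = (324 - 3431)*(-2) = -3107*(-2) = 6214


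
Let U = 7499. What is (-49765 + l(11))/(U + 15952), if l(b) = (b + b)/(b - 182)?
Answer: -8509837/4010121 ≈ -2.1221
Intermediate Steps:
l(b) = 2*b/(-182 + b) (l(b) = (2*b)/(-182 + b) = 2*b/(-182 + b))
(-49765 + l(11))/(U + 15952) = (-49765 + 2*11/(-182 + 11))/(7499 + 15952) = (-49765 + 2*11/(-171))/23451 = (-49765 + 2*11*(-1/171))*(1/23451) = (-49765 - 22/171)*(1/23451) = -8509837/171*1/23451 = -8509837/4010121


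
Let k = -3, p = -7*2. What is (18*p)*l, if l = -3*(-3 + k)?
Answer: -4536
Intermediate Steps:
p = -14
l = 18 (l = -3*(-3 - 3) = -3*(-6) = 18)
(18*p)*l = (18*(-14))*18 = -252*18 = -4536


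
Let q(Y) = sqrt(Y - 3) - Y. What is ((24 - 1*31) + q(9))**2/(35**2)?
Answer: (16 - sqrt(6))**2/1225 ≈ 0.14989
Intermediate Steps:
q(Y) = sqrt(-3 + Y) - Y
((24 - 1*31) + q(9))**2/(35**2) = ((24 - 1*31) + (sqrt(-3 + 9) - 1*9))**2/(35**2) = ((24 - 31) + (sqrt(6) - 9))**2/1225 = (-7 + (-9 + sqrt(6)))**2*(1/1225) = (-16 + sqrt(6))**2*(1/1225) = (-16 + sqrt(6))**2/1225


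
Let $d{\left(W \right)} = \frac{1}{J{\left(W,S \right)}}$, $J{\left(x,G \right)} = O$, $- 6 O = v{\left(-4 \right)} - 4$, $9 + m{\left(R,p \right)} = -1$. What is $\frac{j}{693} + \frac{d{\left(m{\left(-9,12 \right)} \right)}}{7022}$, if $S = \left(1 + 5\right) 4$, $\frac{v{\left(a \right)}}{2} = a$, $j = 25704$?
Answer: $\frac{5729963}{154484} \approx 37.091$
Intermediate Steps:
$m{\left(R,p \right)} = -10$ ($m{\left(R,p \right)} = -9 - 1 = -10$)
$v{\left(a \right)} = 2 a$
$O = 2$ ($O = - \frac{2 \left(-4\right) - 4}{6} = - \frac{-8 - 4}{6} = \left(- \frac{1}{6}\right) \left(-12\right) = 2$)
$S = 24$ ($S = 6 \cdot 4 = 24$)
$J{\left(x,G \right)} = 2$
$d{\left(W \right)} = \frac{1}{2}$
$\frac{j}{693} + \frac{d{\left(m{\left(-9,12 \right)} \right)}}{7022} = \frac{25704}{693} + \frac{1}{2 \cdot 7022} = 25704 \cdot \frac{1}{693} + \frac{1}{2} \cdot \frac{1}{7022} = \frac{408}{11} + \frac{1}{14044} = \frac{5729963}{154484}$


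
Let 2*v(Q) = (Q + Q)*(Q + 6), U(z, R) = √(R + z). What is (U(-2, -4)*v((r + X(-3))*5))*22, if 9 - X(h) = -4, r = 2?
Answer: 133650*I*√6 ≈ 3.2737e+5*I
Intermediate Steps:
X(h) = 13 (X(h) = 9 - 1*(-4) = 9 + 4 = 13)
v(Q) = Q*(6 + Q) (v(Q) = ((Q + Q)*(Q + 6))/2 = ((2*Q)*(6 + Q))/2 = (2*Q*(6 + Q))/2 = Q*(6 + Q))
(U(-2, -4)*v((r + X(-3))*5))*22 = (√(-4 - 2)*(((2 + 13)*5)*(6 + (2 + 13)*5)))*22 = (√(-6)*((15*5)*(6 + 15*5)))*22 = ((I*√6)*(75*(6 + 75)))*22 = ((I*√6)*(75*81))*22 = ((I*√6)*6075)*22 = (6075*I*√6)*22 = 133650*I*√6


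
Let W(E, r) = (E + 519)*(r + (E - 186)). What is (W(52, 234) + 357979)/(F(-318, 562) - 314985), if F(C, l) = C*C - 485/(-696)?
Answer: -288894984/148846771 ≈ -1.9409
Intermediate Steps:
F(C, l) = 485/696 + C² (F(C, l) = C² - 485*(-1/696) = C² + 485/696 = 485/696 + C²)
W(E, r) = (519 + E)*(-186 + E + r) (W(E, r) = (519 + E)*(r + (-186 + E)) = (519 + E)*(-186 + E + r))
(W(52, 234) + 357979)/(F(-318, 562) - 314985) = ((-96534 + 52² + 333*52 + 519*234 + 52*234) + 357979)/((485/696 + (-318)²) - 314985) = ((-96534 + 2704 + 17316 + 121446 + 12168) + 357979)/((485/696 + 101124) - 314985) = (57100 + 357979)/(70382789/696 - 314985) = 415079/(-148846771/696) = 415079*(-696/148846771) = -288894984/148846771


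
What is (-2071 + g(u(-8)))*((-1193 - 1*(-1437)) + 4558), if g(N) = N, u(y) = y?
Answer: -9983358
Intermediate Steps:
(-2071 + g(u(-8)))*((-1193 - 1*(-1437)) + 4558) = (-2071 - 8)*((-1193 - 1*(-1437)) + 4558) = -2079*((-1193 + 1437) + 4558) = -2079*(244 + 4558) = -2079*4802 = -9983358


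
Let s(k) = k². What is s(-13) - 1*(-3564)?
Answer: 3733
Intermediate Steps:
s(-13) - 1*(-3564) = (-13)² - 1*(-3564) = 169 + 3564 = 3733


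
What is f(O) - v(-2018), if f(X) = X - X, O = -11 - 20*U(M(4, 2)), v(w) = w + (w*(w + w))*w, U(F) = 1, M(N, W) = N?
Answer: 16435901682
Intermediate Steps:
v(w) = w + 2*w**3 (v(w) = w + (w*(2*w))*w = w + (2*w**2)*w = w + 2*w**3)
O = -31 (O = -11 - 20*1 = -11 - 20 = -31)
f(X) = 0
f(O) - v(-2018) = 0 - (-2018 + 2*(-2018)**3) = 0 - (-2018 + 2*(-8217949832)) = 0 - (-2018 - 16435899664) = 0 - 1*(-16435901682) = 0 + 16435901682 = 16435901682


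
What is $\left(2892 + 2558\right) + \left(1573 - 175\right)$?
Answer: $6848$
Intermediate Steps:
$\left(2892 + 2558\right) + \left(1573 - 175\right) = 5450 + \left(1573 - 175\right) = 5450 + 1398 = 6848$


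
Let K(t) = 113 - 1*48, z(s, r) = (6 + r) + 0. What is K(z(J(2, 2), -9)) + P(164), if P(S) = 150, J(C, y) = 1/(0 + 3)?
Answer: 215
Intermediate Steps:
J(C, y) = ⅓ (J(C, y) = 1/3 = ⅓)
z(s, r) = 6 + r
K(t) = 65 (K(t) = 113 - 48 = 65)
K(z(J(2, 2), -9)) + P(164) = 65 + 150 = 215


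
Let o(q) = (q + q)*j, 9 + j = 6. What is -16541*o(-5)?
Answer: -496230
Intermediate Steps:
j = -3 (j = -9 + 6 = -3)
o(q) = -6*q (o(q) = (q + q)*(-3) = (2*q)*(-3) = -6*q)
-16541*o(-5) = -(-99246)*(-5) = -16541*30 = -496230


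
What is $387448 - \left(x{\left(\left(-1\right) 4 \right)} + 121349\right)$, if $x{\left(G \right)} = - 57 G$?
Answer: $265871$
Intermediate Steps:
$387448 - \left(x{\left(\left(-1\right) 4 \right)} + 121349\right) = 387448 - \left(- 57 \left(\left(-1\right) 4\right) + 121349\right) = 387448 - \left(\left(-57\right) \left(-4\right) + 121349\right) = 387448 - \left(228 + 121349\right) = 387448 - 121577 = 265871$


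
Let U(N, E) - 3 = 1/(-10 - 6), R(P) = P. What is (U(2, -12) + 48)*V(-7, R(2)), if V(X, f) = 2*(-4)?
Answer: -815/2 ≈ -407.50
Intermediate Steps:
U(N, E) = 47/16 (U(N, E) = 3 + 1/(-10 - 6) = 3 + 1/(-16) = 3 - 1/16 = 47/16)
V(X, f) = -8
(U(2, -12) + 48)*V(-7, R(2)) = (47/16 + 48)*(-8) = (815/16)*(-8) = -815/2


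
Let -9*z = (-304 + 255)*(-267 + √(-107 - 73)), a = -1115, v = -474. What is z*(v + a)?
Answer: 6929629/3 - 155722*I*√5/3 ≈ 2.3099e+6 - 1.1607e+5*I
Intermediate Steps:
z = -4361/3 + 98*I*√5/3 (z = -(-304 + 255)*(-267 + √(-107 - 73))/9 = -(-49)*(-267 + √(-180))/9 = -(-49)*(-267 + 6*I*√5)/9 = -(13083 - 294*I*√5)/9 = -4361/3 + 98*I*√5/3 ≈ -1453.7 + 73.045*I)
z*(v + a) = (-4361/3 + 98*I*√5/3)*(-474 - 1115) = (-4361/3 + 98*I*√5/3)*(-1589) = 6929629/3 - 155722*I*√5/3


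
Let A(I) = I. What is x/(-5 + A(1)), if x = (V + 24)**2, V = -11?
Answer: -169/4 ≈ -42.250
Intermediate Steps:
x = 169 (x = (-11 + 24)**2 = 13**2 = 169)
x/(-5 + A(1)) = 169/(-5 + 1) = 169/(-4) = -1/4*169 = -169/4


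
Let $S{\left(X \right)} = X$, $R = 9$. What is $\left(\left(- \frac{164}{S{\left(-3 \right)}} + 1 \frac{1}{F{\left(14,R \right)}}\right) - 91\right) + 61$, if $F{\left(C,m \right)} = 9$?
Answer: $\frac{223}{9} \approx 24.778$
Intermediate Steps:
$\left(\left(- \frac{164}{S{\left(-3 \right)}} + 1 \frac{1}{F{\left(14,R \right)}}\right) - 91\right) + 61 = \left(\left(- \frac{164}{-3} + 1 \cdot \frac{1}{9}\right) - 91\right) + 61 = \left(\left(\left(-164\right) \left(- \frac{1}{3}\right) + 1 \cdot \frac{1}{9}\right) - 91\right) + 61 = \left(\left(\frac{164}{3} + \frac{1}{9}\right) - 91\right) + 61 = \left(\frac{493}{9} - 91\right) + 61 = - \frac{326}{9} + 61 = \frac{223}{9}$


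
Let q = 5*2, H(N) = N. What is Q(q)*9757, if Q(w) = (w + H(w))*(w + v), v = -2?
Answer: 1561120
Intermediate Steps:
q = 10
Q(w) = 2*w*(-2 + w) (Q(w) = (w + w)*(w - 2) = (2*w)*(-2 + w) = 2*w*(-2 + w))
Q(q)*9757 = (2*10*(-2 + 10))*9757 = (2*10*8)*9757 = 160*9757 = 1561120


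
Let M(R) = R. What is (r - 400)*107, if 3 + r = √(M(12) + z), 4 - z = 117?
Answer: -43121 + 107*I*√101 ≈ -43121.0 + 1075.3*I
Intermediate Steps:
z = -113 (z = 4 - 1*117 = 4 - 117 = -113)
r = -3 + I*√101 (r = -3 + √(12 - 113) = -3 + √(-101) = -3 + I*√101 ≈ -3.0 + 10.05*I)
(r - 400)*107 = ((-3 + I*√101) - 400)*107 = (-403 + I*√101)*107 = -43121 + 107*I*√101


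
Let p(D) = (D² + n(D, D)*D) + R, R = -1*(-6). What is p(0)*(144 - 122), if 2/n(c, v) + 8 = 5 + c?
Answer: 132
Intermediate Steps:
n(c, v) = 2/(-3 + c) (n(c, v) = 2/(-8 + (5 + c)) = 2/(-3 + c))
R = 6
p(D) = 6 + D² + 2*D/(-3 + D) (p(D) = (D² + (2/(-3 + D))*D) + 6 = (D² + 2*D/(-3 + D)) + 6 = 6 + D² + 2*D/(-3 + D))
p(0)*(144 - 122) = ((2*0 + (-3 + 0)*(6 + 0²))/(-3 + 0))*(144 - 122) = ((0 - 3*(6 + 0))/(-3))*22 = -(0 - 3*6)/3*22 = -(0 - 18)/3*22 = -⅓*(-18)*22 = 6*22 = 132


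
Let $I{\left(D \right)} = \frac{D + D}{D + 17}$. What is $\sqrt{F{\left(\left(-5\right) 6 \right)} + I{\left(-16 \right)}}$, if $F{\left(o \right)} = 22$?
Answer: $i \sqrt{10} \approx 3.1623 i$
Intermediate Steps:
$I{\left(D \right)} = \frac{2 D}{17 + D}$
$\sqrt{F{\left(\left(-5\right) 6 \right)} + I{\left(-16 \right)}} = \sqrt{22 + 2 \left(-16\right) \frac{1}{17 - 16}} = \sqrt{22 + 2 \left(-16\right) 1^{-1}} = \sqrt{22 + 2 \left(-16\right) 1} = \sqrt{22 - 32} = \sqrt{-10} = i \sqrt{10}$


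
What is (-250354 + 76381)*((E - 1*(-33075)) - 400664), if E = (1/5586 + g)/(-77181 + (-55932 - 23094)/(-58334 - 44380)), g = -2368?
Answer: 8280467608102248953731/129482340064 ≈ 6.3951e+10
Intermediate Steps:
E = 11918109947/388447020192 (E = (1/5586 - 2368)/(-77181 + (-55932 - 23094)/(-58334 - 44380)) = (1/5586 - 2368)/(-77181 - 79026/(-102714)) = -13227647/(5586*(-77181 - 79026*(-1/102714))) = -13227647/(5586*(-77181 + 13171/17119)) = -13227647/(5586*(-1321248368/17119)) = -13227647/5586*(-17119/1321248368) = 11918109947/388447020192 ≈ 0.030681)
(-250354 + 76381)*((E - 1*(-33075)) - 400664) = (-250354 + 76381)*((11918109947/388447020192 - 1*(-33075)) - 400664) = -173973*((11918109947/388447020192 + 33075) - 400664) = -173973*(12847897110960347/388447020192 - 400664) = -173973*(-142788839787247141/388447020192) = 8280467608102248953731/129482340064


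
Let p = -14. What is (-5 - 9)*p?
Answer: 196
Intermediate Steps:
(-5 - 9)*p = (-5 - 9)*(-14) = -14*(-14) = 196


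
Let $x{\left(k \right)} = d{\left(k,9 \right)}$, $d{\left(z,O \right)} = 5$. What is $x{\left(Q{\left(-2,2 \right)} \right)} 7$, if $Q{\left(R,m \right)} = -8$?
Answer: $35$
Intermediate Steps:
$x{\left(k \right)} = 5$
$x{\left(Q{\left(-2,2 \right)} \right)} 7 = 5 \cdot 7 = 35$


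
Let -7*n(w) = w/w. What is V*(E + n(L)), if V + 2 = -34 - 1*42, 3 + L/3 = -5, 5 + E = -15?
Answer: 10998/7 ≈ 1571.1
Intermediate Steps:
E = -20 (E = -5 - 15 = -20)
L = -24 (L = -9 + 3*(-5) = -9 - 15 = -24)
V = -78 (V = -2 + (-34 - 1*42) = -2 + (-34 - 42) = -2 - 76 = -78)
n(w) = -1/7 (n(w) = -w/(7*w) = -1/7*1 = -1/7)
V*(E + n(L)) = -78*(-20 - 1/7) = -78*(-141/7) = 10998/7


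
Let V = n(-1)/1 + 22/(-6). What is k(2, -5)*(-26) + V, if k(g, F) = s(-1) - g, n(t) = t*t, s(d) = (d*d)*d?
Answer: 226/3 ≈ 75.333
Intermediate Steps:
s(d) = d**3 (s(d) = d**2*d = d**3)
n(t) = t**2
k(g, F) = -1 - g (k(g, F) = (-1)**3 - g = -1 - g)
V = -8/3 (V = (-1)**2/1 + 22/(-6) = 1*1 + 22*(-1/6) = 1 - 11/3 = -8/3 ≈ -2.6667)
k(2, -5)*(-26) + V = (-1 - 1*2)*(-26) - 8/3 = (-1 - 2)*(-26) - 8/3 = -3*(-26) - 8/3 = 78 - 8/3 = 226/3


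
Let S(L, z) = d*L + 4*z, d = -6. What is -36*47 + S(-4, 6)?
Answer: -1644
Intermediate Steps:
S(L, z) = -6*L + 4*z
-36*47 + S(-4, 6) = -36*47 + (-6*(-4) + 4*6) = -1692 + (24 + 24) = -1692 + 48 = -1644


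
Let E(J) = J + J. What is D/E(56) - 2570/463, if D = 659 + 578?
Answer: 284891/51856 ≈ 5.4939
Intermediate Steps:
E(J) = 2*J
D = 1237
D/E(56) - 2570/463 = 1237/((2*56)) - 2570/463 = 1237/112 - 2570*1/463 = 1237*(1/112) - 2570/463 = 1237/112 - 2570/463 = 284891/51856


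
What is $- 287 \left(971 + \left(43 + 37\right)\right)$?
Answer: $-301637$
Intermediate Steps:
$- 287 \left(971 + \left(43 + 37\right)\right) = - 287 \left(971 + 80\right) = \left(-287\right) 1051 = -301637$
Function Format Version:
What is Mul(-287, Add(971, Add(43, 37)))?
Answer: -301637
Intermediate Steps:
Mul(-287, Add(971, Add(43, 37))) = Mul(-287, Add(971, 80)) = Mul(-287, 1051) = -301637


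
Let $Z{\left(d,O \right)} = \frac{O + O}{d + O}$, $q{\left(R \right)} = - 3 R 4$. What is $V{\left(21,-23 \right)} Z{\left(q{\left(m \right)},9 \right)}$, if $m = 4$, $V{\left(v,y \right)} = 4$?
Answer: $- \frac{24}{13} \approx -1.8462$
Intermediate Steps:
$q{\left(R \right)} = - 12 R$
$Z{\left(d,O \right)} = \frac{2 O}{O + d}$
$V{\left(21,-23 \right)} Z{\left(q{\left(m \right)},9 \right)} = 4 \cdot 2 \cdot 9 \frac{1}{9 - 48} = 4 \cdot 2 \cdot 9 \frac{1}{-39} = 4 \cdot 2 \cdot 9 \left(- \frac{1}{39}\right) = 4 \left(- \frac{6}{13}\right) = - \frac{24}{13}$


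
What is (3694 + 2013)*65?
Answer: 370955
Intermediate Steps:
(3694 + 2013)*65 = 5707*65 = 370955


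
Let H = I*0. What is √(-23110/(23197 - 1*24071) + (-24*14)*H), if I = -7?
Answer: √5049535/437 ≈ 5.1421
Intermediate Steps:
H = 0 (H = -7*0 = 0)
√(-23110/(23197 - 1*24071) + (-24*14)*H) = √(-23110/(23197 - 1*24071) - 24*14*0) = √(-23110/(23197 - 24071) - 336*0) = √(-23110/(-874) + 0) = √(-23110*(-1/874) + 0) = √(11555/437 + 0) = √(11555/437) = √5049535/437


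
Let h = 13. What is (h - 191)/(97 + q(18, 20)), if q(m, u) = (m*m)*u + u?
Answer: -178/6597 ≈ -0.026982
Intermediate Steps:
q(m, u) = u + u*m² (q(m, u) = m²*u + u = u*m² + u = u + u*m²)
(h - 191)/(97 + q(18, 20)) = (13 - 191)/(97 + 20*(1 + 18²)) = -178/(97 + 20*(1 + 324)) = -178/(97 + 20*325) = -178/(97 + 6500) = -178/6597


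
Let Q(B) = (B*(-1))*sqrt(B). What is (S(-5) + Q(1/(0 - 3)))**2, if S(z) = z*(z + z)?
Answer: (450 + I*sqrt(3))**2/81 ≈ 2500.0 + 19.245*I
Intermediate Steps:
S(z) = 2*z**2 (S(z) = z*(2*z) = 2*z**2)
Q(B) = -B**(3/2) (Q(B) = (-B)*sqrt(B) = -B**(3/2))
(S(-5) + Q(1/(0 - 3)))**2 = (2*(-5)**2 - (1/(0 - 3))**(3/2))**2 = (2*25 - (1/(-3))**(3/2))**2 = (50 - (-1/3)**(3/2))**2 = (50 - (-1)*I*sqrt(3)/9)**2 = (50 + I*sqrt(3)/9)**2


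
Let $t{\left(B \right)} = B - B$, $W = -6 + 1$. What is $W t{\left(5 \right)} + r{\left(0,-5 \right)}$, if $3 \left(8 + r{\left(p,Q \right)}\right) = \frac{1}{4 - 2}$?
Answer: $- \frac{47}{6} \approx -7.8333$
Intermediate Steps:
$W = -5$
$t{\left(B \right)} = 0$
$r{\left(p,Q \right)} = - \frac{47}{6}$ ($r{\left(p,Q \right)} = -8 + \frac{1}{3 \left(4 - 2\right)} = -8 + \frac{1}{3 \cdot 2} = -8 + \frac{1}{3} \cdot \frac{1}{2} = -8 + \frac{1}{6} = - \frac{47}{6}$)
$W t{\left(5 \right)} + r{\left(0,-5 \right)} = \left(-5\right) 0 - \frac{47}{6} = 0 - \frac{47}{6} = - \frac{47}{6}$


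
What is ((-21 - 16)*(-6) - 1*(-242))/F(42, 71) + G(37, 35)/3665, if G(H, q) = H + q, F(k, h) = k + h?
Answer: 1708696/414145 ≈ 4.1258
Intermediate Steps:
F(k, h) = h + k
((-21 - 16)*(-6) - 1*(-242))/F(42, 71) + G(37, 35)/3665 = ((-21 - 16)*(-6) - 1*(-242))/(71 + 42) + (37 + 35)/3665 = (-37*(-6) + 242)/113 + 72*(1/3665) = (222 + 242)*(1/113) + 72/3665 = 464*(1/113) + 72/3665 = 464/113 + 72/3665 = 1708696/414145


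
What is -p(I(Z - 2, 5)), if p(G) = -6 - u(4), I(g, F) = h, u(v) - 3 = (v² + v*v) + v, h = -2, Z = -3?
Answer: 45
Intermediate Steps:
u(v) = 3 + v + 2*v² (u(v) = 3 + ((v² + v*v) + v) = 3 + ((v² + v²) + v) = 3 + (2*v² + v) = 3 + (v + 2*v²) = 3 + v + 2*v²)
I(g, F) = -2
p(G) = -45 (p(G) = -6 - (3 + 4 + 2*4²) = -6 - (3 + 4 + 2*16) = -6 - (3 + 4 + 32) = -6 - 1*39 = -6 - 39 = -45)
-p(I(Z - 2, 5)) = -1*(-45) = 45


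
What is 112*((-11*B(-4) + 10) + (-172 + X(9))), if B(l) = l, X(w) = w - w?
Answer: -13216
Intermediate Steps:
X(w) = 0
112*((-11*B(-4) + 10) + (-172 + X(9))) = 112*((-11*(-4) + 10) + (-172 + 0)) = 112*((44 + 10) - 172) = 112*(54 - 172) = 112*(-118) = -13216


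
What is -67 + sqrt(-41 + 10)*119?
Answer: -67 + 119*I*sqrt(31) ≈ -67.0 + 662.56*I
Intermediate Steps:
-67 + sqrt(-41 + 10)*119 = -67 + sqrt(-31)*119 = -67 + (I*sqrt(31))*119 = -67 + 119*I*sqrt(31)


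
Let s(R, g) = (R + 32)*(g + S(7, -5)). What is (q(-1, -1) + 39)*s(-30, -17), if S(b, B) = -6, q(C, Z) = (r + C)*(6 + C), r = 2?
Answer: -2024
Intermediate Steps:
q(C, Z) = (2 + C)*(6 + C)
s(R, g) = (-6 + g)*(32 + R) (s(R, g) = (R + 32)*(g - 6) = (32 + R)*(-6 + g) = (-6 + g)*(32 + R))
(q(-1, -1) + 39)*s(-30, -17) = ((12 + (-1)² + 8*(-1)) + 39)*(-192 - 6*(-30) + 32*(-17) - 30*(-17)) = ((12 + 1 - 8) + 39)*(-192 + 180 - 544 + 510) = (5 + 39)*(-46) = 44*(-46) = -2024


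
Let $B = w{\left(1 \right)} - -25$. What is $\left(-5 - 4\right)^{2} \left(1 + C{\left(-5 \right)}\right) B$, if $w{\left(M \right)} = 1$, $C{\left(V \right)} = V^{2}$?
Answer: $54756$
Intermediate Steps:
$B = 26$ ($B = 1 - -25 = 1 + 25 = 26$)
$\left(-5 - 4\right)^{2} \left(1 + C{\left(-5 \right)}\right) B = \left(-5 - 4\right)^{2} \left(1 + \left(-5\right)^{2}\right) 26 = \left(-9\right)^{2} \left(1 + 25\right) 26 = 81 \cdot 26 \cdot 26 = 2106 \cdot 26 = 54756$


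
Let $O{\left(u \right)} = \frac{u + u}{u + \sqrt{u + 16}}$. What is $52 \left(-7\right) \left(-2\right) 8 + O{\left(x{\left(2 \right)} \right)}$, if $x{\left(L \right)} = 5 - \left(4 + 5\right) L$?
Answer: $\frac{483561}{83} + \frac{13 \sqrt{3}}{83} \approx 5826.3$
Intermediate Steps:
$x{\left(L \right)} = 5 - 9 L$
$O{\left(u \right)} = \frac{2 u}{u + \sqrt{16 + u}}$
$52 \left(-7\right) \left(-2\right) 8 + O{\left(x{\left(2 \right)} \right)} = 52 \left(-7\right) \left(-2\right) 8 + \frac{2 \left(5 - 18\right)}{\left(5 - 18\right) + \sqrt{16 + \left(5 - 18\right)}} = 52 \cdot 14 \cdot 8 + \frac{2 \left(5 - 18\right)}{\left(5 - 18\right) + \sqrt{16 + \left(5 - 18\right)}} = 52 \cdot 112 + 2 \left(-13\right) \frac{1}{-13 + \sqrt{16 - 13}} = 5824 + 2 \left(-13\right) \frac{1}{-13 + \sqrt{3}} = 5824 - \frac{26}{-13 + \sqrt{3}}$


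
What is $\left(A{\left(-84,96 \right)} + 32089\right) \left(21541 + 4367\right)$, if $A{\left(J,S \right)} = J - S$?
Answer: $826698372$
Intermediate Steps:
$\left(A{\left(-84,96 \right)} + 32089\right) \left(21541 + 4367\right) = \left(\left(-84 - 96\right) + 32089\right) \left(21541 + 4367\right) = \left(\left(-84 - 96\right) + 32089\right) 25908 = \left(-180 + 32089\right) 25908 = 31909 \cdot 25908 = 826698372$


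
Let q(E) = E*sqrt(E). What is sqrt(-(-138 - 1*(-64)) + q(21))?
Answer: sqrt(74 + 21*sqrt(21)) ≈ 13.047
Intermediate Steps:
q(E) = E**(3/2)
sqrt(-(-138 - 1*(-64)) + q(21)) = sqrt(-(-138 - 1*(-64)) + 21**(3/2)) = sqrt(-(-138 + 64) + 21*sqrt(21)) = sqrt(-1*(-74) + 21*sqrt(21)) = sqrt(74 + 21*sqrt(21))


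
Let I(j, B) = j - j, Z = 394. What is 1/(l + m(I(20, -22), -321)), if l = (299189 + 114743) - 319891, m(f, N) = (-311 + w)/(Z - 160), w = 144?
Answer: 234/22005427 ≈ 1.0634e-5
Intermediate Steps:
I(j, B) = 0
m(f, N) = -167/234 (m(f, N) = (-311 + 144)/(394 - 160) = -167/234)
l = 94041 (l = 413932 - 319891 = 94041)
1/(l + m(I(20, -22), -321)) = 1/(94041 - 167/234) = 1/(22005427/234) = 234/22005427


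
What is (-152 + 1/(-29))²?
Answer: 19439281/841 ≈ 23114.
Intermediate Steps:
(-152 + 1/(-29))² = (-152 - 1/29)² = (-4409/29)² = 19439281/841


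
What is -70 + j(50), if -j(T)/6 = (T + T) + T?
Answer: -970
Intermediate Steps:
j(T) = -18*T (j(T) = -6*((T + T) + T) = -6*(2*T + T) = -18*T)
-70 + j(50) = -70 - 18*50 = -70 - 900 = -970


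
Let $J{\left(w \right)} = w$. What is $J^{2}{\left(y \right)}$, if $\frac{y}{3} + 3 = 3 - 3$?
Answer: $81$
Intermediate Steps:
$y = -9$ ($y = -9 + 3 \left(3 - 3\right) = -9 + 3 \cdot 0 = -9 + 0 = -9$)
$J^{2}{\left(y \right)} = \left(-9\right)^{2} = 81$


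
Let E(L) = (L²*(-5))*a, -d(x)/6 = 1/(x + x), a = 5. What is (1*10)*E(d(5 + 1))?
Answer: -125/2 ≈ -62.500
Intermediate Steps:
d(x) = -3/x (d(x) = -6/(x + x) = -6*1/(2*x) = -3/x)
E(L) = -25*L² (E(L) = (L²*(-5))*5 = -5*L²*5 = -25*L²)
(1*10)*E(d(5 + 1)) = (1*10)*(-25*9/(5 + 1)²) = 10*(-25*(-3/6)²) = 10*(-25*(-3*⅙)²) = 10*(-25*(-½)²) = 10*(-25*¼) = 10*(-25/4) = -125/2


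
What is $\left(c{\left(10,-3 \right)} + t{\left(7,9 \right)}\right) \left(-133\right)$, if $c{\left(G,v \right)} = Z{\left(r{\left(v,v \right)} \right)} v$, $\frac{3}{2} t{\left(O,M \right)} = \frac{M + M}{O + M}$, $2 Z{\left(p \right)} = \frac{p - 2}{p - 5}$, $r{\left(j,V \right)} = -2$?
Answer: $\frac{57}{4} \approx 14.25$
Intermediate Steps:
$Z{\left(p \right)} = \frac{-2 + p}{2 \left(-5 + p\right)}$ ($Z{\left(p \right)} = \frac{\left(p - 2\right) \frac{1}{p - 5}}{2} = \frac{\left(-2 + p\right) \frac{1}{-5 + p}}{2} = \frac{\frac{1}{-5 + p} \left(-2 + p\right)}{2} = \frac{-2 + p}{2 \left(-5 + p\right)}$)
$t{\left(O,M \right)} = \frac{4 M}{3 \left(M + O\right)}$ ($t{\left(O,M \right)} = \frac{2 \frac{M + M}{O + M}}{3} = \frac{2 \frac{2 M}{M + O}}{3} = \frac{4 M}{3 \left(M + O\right)}$)
$c{\left(G,v \right)} = \frac{2 v}{7}$ ($c{\left(G,v \right)} = \frac{-2 - 2}{2 \left(-5 - 2\right)} v = \frac{1}{2} \frac{1}{-7} \left(-4\right) v = \frac{1}{2} \left(- \frac{1}{7}\right) \left(-4\right) v = \frac{2 v}{7}$)
$\left(c{\left(10,-3 \right)} + t{\left(7,9 \right)}\right) \left(-133\right) = \left(\frac{2}{7} \left(-3\right) + \frac{4}{3} \cdot 9 \frac{1}{9 + 7}\right) \left(-133\right) = \left(- \frac{6}{7} + \frac{4}{3} \cdot 9 \cdot \frac{1}{16}\right) \left(-133\right) = \left(- \frac{6}{7} + \frac{3}{4}\right) \left(-133\right) = \left(- \frac{3}{28}\right) \left(-133\right) = \frac{57}{4}$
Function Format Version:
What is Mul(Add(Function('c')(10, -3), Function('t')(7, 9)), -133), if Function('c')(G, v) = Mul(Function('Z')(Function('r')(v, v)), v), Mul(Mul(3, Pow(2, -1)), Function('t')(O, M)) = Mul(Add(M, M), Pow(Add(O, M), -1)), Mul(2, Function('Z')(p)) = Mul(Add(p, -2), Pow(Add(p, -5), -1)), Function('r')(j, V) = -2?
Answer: Rational(57, 4) ≈ 14.250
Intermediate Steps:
Function('Z')(p) = Mul(Rational(1, 2), Pow(Add(-5, p), -1), Add(-2, p)) (Function('Z')(p) = Mul(Rational(1, 2), Mul(Add(p, -2), Pow(Add(p, -5), -1))) = Mul(Rational(1, 2), Mul(Add(-2, p), Pow(Add(-5, p), -1))) = Mul(Rational(1, 2), Mul(Pow(Add(-5, p), -1), Add(-2, p))) = Mul(Rational(1, 2), Pow(Add(-5, p), -1), Add(-2, p)))
Function('t')(O, M) = Mul(Rational(4, 3), M, Pow(Add(M, O), -1)) (Function('t')(O, M) = Mul(Rational(2, 3), Mul(Add(M, M), Pow(Add(O, M), -1))) = Mul(Rational(2, 3), Mul(Mul(2, M), Pow(Add(M, O), -1))) = Mul(Rational(2, 3), Mul(2, M, Pow(Add(M, O), -1))) = Mul(Rational(4, 3), M, Pow(Add(M, O), -1)))
Function('c')(G, v) = Mul(Rational(2, 7), v) (Function('c')(G, v) = Mul(Mul(Rational(1, 2), Pow(Add(-5, -2), -1), Add(-2, -2)), v) = Mul(Mul(Rational(1, 2), Pow(-7, -1), -4), v) = Mul(Mul(Rational(1, 2), Rational(-1, 7), -4), v) = Mul(Rational(2, 7), v))
Mul(Add(Function('c')(10, -3), Function('t')(7, 9)), -133) = Mul(Add(Mul(Rational(2, 7), -3), Mul(Rational(4, 3), 9, Pow(Add(9, 7), -1))), -133) = Mul(Add(Rational(-6, 7), Mul(Rational(4, 3), 9, Pow(16, -1))), -133) = Mul(Add(Rational(-6, 7), Mul(Rational(4, 3), 9, Rational(1, 16))), -133) = Mul(Add(Rational(-6, 7), Rational(3, 4)), -133) = Mul(Rational(-3, 28), -133) = Rational(57, 4)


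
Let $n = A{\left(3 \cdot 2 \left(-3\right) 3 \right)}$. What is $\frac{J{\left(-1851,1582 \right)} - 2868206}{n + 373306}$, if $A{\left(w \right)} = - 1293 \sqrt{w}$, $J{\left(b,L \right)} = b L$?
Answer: $- \frac{1081931874664}{69723824741} - \frac{11242288476 i \sqrt{6}}{69723824741} \approx -15.517 - 0.39496 i$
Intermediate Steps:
$J{\left(b,L \right)} = L b$
$n = - 3879 i \sqrt{6}$ ($n = - 1293 \sqrt{3 \cdot 2 \left(-3\right) 3} = - 1293 \sqrt{6 \left(-3\right) 3} = - 1293 \sqrt{\left(-18\right) 3} = - 1293 \sqrt{-54} = - 1293 \cdot 3 i \sqrt{6} = - 3879 i \sqrt{6} \approx - 9501.6 i$)
$\frac{J{\left(-1851,1582 \right)} - 2868206}{n + 373306} = \frac{1582 \left(-1851\right) - 2868206}{- 3879 i \sqrt{6} + 373306} = \frac{-2928282 - 2868206}{373306 - 3879 i \sqrt{6}} = - \frac{5796488}{373306 - 3879 i \sqrt{6}}$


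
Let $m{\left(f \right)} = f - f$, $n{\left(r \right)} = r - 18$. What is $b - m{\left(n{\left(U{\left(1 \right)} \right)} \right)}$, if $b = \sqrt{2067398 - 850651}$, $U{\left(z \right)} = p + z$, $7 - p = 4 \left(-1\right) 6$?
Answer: $\sqrt{1216747} \approx 1103.1$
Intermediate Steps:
$p = 31$ ($p = 7 - 4 \left(-1\right) 6 = 7 - \left(-4\right) 6 = 7 - -24 = 7 + 24 = 31$)
$U{\left(z \right)} = 31 + z$
$n{\left(r \right)} = -18 + r$ ($n{\left(r \right)} = r - 18 = -18 + r$)
$b = \sqrt{1216747} \approx 1103.1$
$m{\left(f \right)} = 0$
$b - m{\left(n{\left(U{\left(1 \right)} \right)} \right)} = \sqrt{1216747} - 0 = \sqrt{1216747} + 0 = \sqrt{1216747}$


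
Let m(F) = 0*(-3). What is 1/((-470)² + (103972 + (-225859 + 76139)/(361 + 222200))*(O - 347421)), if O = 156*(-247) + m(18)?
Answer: -74187/2976962936942072 ≈ -2.4920e-11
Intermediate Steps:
m(F) = 0
O = -38532 (O = 156*(-247) + 0 = -38532 + 0 = -38532)
1/((-470)² + (103972 + (-225859 + 76139)/(361 + 222200))*(O - 347421)) = 1/((-470)² + (103972 + (-225859 + 76139)/(361 + 222200))*(-38532 - 347421)) = 1/(220900 + (103972 - 149720/222561)*(-385953)) = 1/(220900 + (23139962572/222561)*(-385953)) = 1/(220900 - 2976979324850372/74187) = 1/(-2976962936942072/74187) = -74187/2976962936942072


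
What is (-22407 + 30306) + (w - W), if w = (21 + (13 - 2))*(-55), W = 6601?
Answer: -462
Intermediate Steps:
w = -1760 (w = (21 + 11)*(-55) = 32*(-55) = -1760)
(-22407 + 30306) + (w - W) = (-22407 + 30306) + (-1760 - 1*6601) = 7899 + (-1760 - 6601) = 7899 - 8361 = -462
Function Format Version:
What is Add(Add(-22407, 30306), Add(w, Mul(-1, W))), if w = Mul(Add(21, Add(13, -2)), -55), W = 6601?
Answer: -462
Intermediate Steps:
w = -1760 (w = Mul(Add(21, 11), -55) = Mul(32, -55) = -1760)
Add(Add(-22407, 30306), Add(w, Mul(-1, W))) = Add(Add(-22407, 30306), Add(-1760, Mul(-1, 6601))) = Add(7899, Add(-1760, -6601)) = Add(7899, -8361) = -462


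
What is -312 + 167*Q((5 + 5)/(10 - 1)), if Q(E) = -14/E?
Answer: -12081/5 ≈ -2416.2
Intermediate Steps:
-312 + 167*Q((5 + 5)/(10 - 1)) = -312 + 167*(-14*(10 - 1)/(5 + 5)) = -312 + 167*(-14/(10/9)) = -312 + 167*(-14/(10*(1/9))) = -312 + 167*(-14/10/9) = -312 + 167*(-14*9/10) = -312 + 167*(-63/5) = -312 - 10521/5 = -12081/5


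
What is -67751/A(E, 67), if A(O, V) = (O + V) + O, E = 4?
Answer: -67751/75 ≈ -903.35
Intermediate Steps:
A(O, V) = V + 2*O
-67751/A(E, 67) = -67751/(67 + 2*4) = -67751/(67 + 8) = -67751/75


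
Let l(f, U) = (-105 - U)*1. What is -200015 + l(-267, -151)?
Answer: -199969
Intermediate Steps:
l(f, U) = -105 - U
-200015 + l(-267, -151) = -200015 + (-105 - 1*(-151)) = -200015 + (-105 + 151) = -200015 + 46 = -199969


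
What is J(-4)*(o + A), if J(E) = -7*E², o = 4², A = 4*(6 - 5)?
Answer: -2240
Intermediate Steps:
A = 4 (A = 4*1 = 4)
o = 16
J(-4)*(o + A) = (-7*(-4)²)*(16 + 4) = -7*16*20 = -112*20 = -2240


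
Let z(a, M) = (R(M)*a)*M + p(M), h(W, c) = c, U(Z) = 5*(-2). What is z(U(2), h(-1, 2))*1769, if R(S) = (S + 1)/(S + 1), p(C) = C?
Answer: -31842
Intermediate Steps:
U(Z) = -10
R(S) = 1 (R(S) = (1 + S)/(1 + S) = 1)
z(a, M) = M + M*a (z(a, M) = (1*a)*M + M = a*M + M = M*a + M = M + M*a)
z(U(2), h(-1, 2))*1769 = (2*(1 - 10))*1769 = (2*(-9))*1769 = -18*1769 = -31842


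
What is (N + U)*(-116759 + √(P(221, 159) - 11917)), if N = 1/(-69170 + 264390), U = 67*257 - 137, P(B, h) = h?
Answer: -389361846519119/195220 + 3334748041*I*√11758/195220 ≈ -1.9945e+9 + 1.8523e+6*I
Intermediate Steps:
U = 17082 (U = 17219 - 137 = 17082)
N = 1/195220 ≈ 5.1224e-6
(N + U)*(-116759 + √(P(221, 159) - 11917)) = (1/195220 + 17082)*(-116759 + √(159 - 11917)) = 3334748041*(-116759 + √(-11758))/195220 = 3334748041*(-116759 + I*√11758)/195220 = -389361846519119/195220 + 3334748041*I*√11758/195220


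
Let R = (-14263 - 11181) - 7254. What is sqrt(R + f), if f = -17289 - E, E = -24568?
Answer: I*sqrt(25419) ≈ 159.43*I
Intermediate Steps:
R = -32698 (R = -25444 - 7254 = -32698)
f = 7279 (f = -17289 - 1*(-24568) = -17289 + 24568 = 7279)
sqrt(R + f) = sqrt(-32698 + 7279) = sqrt(-25419) = I*sqrt(25419)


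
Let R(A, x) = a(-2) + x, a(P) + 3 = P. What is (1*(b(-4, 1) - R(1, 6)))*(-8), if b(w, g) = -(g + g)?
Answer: 24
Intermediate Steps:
a(P) = -3 + P
b(w, g) = -2*g
R(A, x) = -5 + x (R(A, x) = (-3 - 2) + x = -5 + x)
(1*(b(-4, 1) - R(1, 6)))*(-8) = (1*(-2*1 - (-5 + 6)))*(-8) = (1*(-2 - 1*1))*(-8) = (1*(-2 - 1))*(-8) = (1*(-3))*(-8) = -3*(-8) = 24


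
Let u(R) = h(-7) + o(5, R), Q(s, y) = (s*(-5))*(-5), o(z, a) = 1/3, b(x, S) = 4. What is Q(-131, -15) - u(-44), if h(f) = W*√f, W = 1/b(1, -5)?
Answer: -9826/3 - I*√7/4 ≈ -3275.3 - 0.66144*I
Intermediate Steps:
o(z, a) = ⅓
W = ¼ (W = 1/4 = ¼ ≈ 0.25000)
Q(s, y) = 25*s (Q(s, y) = -5*s*(-5) = 25*s)
h(f) = √f/4
u(R) = ⅓ + I*√7/4 (u(R) = √(-7)/4 + ⅓ = (I*√7)/4 + ⅓ = I*√7/4 + ⅓ = ⅓ + I*√7/4)
Q(-131, -15) - u(-44) = 25*(-131) - (⅓ + I*√7/4) = -3275 + (-⅓ - I*√7/4) = -9826/3 - I*√7/4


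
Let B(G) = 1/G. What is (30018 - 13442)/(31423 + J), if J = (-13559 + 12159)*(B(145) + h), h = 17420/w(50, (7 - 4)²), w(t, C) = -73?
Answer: 5013056/110536293 ≈ 0.045352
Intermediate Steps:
h = -17420/73 (h = 17420/(-73) = 17420*(-1/73) = -17420/73 ≈ -238.63)
J = 707231560/2117 (J = (-13559 + 12159)*(1/145 - 17420/73) = -1400*(1/145 - 17420/73) = -1400*(-2525827/10585) = 707231560/2117 ≈ 3.3407e+5)
(30018 - 13442)/(31423 + J) = (30018 - 13442)/(31423 + 707231560/2117) = 16576/(773754051/2117) = 16576*(2117/773754051) = 5013056/110536293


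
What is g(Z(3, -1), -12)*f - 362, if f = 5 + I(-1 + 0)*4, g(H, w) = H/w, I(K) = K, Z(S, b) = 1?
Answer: -4345/12 ≈ -362.08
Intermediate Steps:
f = 1 (f = 5 + (-1 + 0)*4 = 5 - 1*4 = 5 - 4 = 1)
g(Z(3, -1), -12)*f - 362 = (1/(-12))*1 - 362 = (1*(-1/12))*1 - 362 = -1/12*1 - 362 = -1/12 - 362 = -4345/12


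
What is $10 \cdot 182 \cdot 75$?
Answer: $136500$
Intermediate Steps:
$10 \cdot 182 \cdot 75 = 1820 \cdot 75 = 136500$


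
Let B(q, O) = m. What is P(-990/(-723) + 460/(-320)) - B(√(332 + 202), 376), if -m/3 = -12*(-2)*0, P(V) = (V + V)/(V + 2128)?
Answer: -526/8205305 ≈ -6.4105e-5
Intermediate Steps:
P(V) = 2*V/(2128 + V) (P(V) = (2*V)/(2128 + V) = 2*V/(2128 + V))
m = 0 (m = -3*(-12*(-2))*0 = -72*0 = -3*0 = 0)
B(q, O) = 0
P(-990/(-723) + 460/(-320)) - B(√(332 + 202), 376) = 2*(-990/(-723) + 460/(-320))/(2128 + (-990/(-723) + 460/(-320))) - 1*0 = 2*(-990*(-1/723) + 460*(-1/320))/(2128 + (-990*(-1/723) + 460*(-1/320))) + 0 = 2*(330/241 - 23/16)/(2128 + (330/241 - 23/16)) + 0 = 2*(-263/3856)/(2128 - 263/3856) + 0 = 2*(-263/3856)/(8205305/3856) + 0 = 2*(-263/3856)*(3856/8205305) + 0 = -526/8205305 + 0 = -526/8205305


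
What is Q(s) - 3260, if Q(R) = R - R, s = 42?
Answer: -3260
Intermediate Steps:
Q(R) = 0
Q(s) - 3260 = 0 - 3260 = -3260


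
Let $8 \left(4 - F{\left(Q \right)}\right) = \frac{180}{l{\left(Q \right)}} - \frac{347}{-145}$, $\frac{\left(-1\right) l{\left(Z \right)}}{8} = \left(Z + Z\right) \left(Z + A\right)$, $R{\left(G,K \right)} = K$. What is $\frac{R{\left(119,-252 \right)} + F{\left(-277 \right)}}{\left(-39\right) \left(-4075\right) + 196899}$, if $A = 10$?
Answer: $- \frac{9467638783}{13567559631360} \approx -0.00069781$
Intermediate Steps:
$l{\left(Z \right)} = - 16 Z \left(10 + Z\right)$ ($l{\left(Z \right)} = - 8 \left(Z + Z\right) \left(Z + 10\right) = - 8 \cdot 2 Z \left(10 + Z\right) = - 16 Z \left(10 + Z\right)$)
$F{\left(Q \right)} = \frac{4293}{1160} + \frac{45}{32 Q \left(10 + Q\right)}$ ($F{\left(Q \right)} = 4 - \frac{\frac{180}{\left(-16\right) Q \left(10 + Q\right)} - \frac{347}{-145}}{8} = 4 - \frac{180 \left(- \frac{1}{16 Q \left(10 + Q\right)}\right) - - \frac{347}{145}}{8} = 4 - \frac{- \frac{45}{4 Q \left(10 + Q\right)} + \frac{347}{145}}{8} = 4 - \frac{\frac{347}{145} - \frac{45}{4 Q \left(10 + Q\right)}}{8} = 4 - \left(\frac{347}{1160} - \frac{45}{32 Q \left(10 + Q\right)}\right) = \frac{4293}{1160} + \frac{45}{32 Q \left(10 + Q\right)}$)
$\frac{R{\left(119,-252 \right)} + F{\left(-277 \right)}}{\left(-39\right) \left(-4075\right) + 196899} = \frac{-252 + \frac{9 \left(725 + 1908 \left(-277\right) \left(10 - 277\right)\right)}{4640 \left(-277\right) \left(10 - 277\right)}}{\left(-39\right) \left(-4075\right) + 196899} = \frac{-252 + \frac{9}{4640} \left(- \frac{1}{277}\right) \frac{1}{-267} \left(725 + 1908 \left(-277\right) \left(-267\right)\right)}{158925 + 196899} = \frac{-252 + \frac{9}{4640} \left(- \frac{1}{277}\right) \left(- \frac{1}{267}\right) \left(725 + 141113772\right)}{355824} = \left(-252 + \frac{9}{4640} \left(- \frac{1}{277}\right) \left(- \frac{1}{267}\right) 141114497\right) \frac{1}{355824} = \left(-252 + \frac{423343491}{114389920}\right) \frac{1}{355824} = \left(- \frac{28402916349}{114389920}\right) \frac{1}{355824} = - \frac{9467638783}{13567559631360}$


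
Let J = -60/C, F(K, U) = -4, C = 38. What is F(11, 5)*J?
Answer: 120/19 ≈ 6.3158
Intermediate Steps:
J = -30/19 (J = -60/38 = -60*1/38 = -30/19 ≈ -1.5789)
F(11, 5)*J = -4*(-30/19) = 120/19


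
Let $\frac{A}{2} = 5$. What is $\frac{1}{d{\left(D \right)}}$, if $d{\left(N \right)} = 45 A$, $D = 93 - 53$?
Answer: $\frac{1}{450} \approx 0.0022222$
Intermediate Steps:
$A = 10$ ($A = 2 \cdot 5 = 10$)
$D = 40$
$d{\left(N \right)} = 450$ ($d{\left(N \right)} = 45 \cdot 10 = 450$)
$\frac{1}{d{\left(D \right)}} = \frac{1}{450}$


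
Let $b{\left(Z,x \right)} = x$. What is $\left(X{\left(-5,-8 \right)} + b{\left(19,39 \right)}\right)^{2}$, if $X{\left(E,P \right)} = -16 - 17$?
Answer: $36$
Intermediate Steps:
$X{\left(E,P \right)} = -33$ ($X{\left(E,P \right)} = -16 - 17 = -33$)
$\left(X{\left(-5,-8 \right)} + b{\left(19,39 \right)}\right)^{2} = \left(-33 + 39\right)^{2} = 6^{2} = 36$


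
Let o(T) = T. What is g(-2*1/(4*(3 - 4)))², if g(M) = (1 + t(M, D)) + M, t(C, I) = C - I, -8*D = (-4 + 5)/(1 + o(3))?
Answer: 4225/1024 ≈ 4.1260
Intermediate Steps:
D = -1/32 (D = -(-4 + 5)/(8*(1 + 3)) = -1/(8*4) = -⅛*¼ = -1/32 ≈ -0.031250)
g(M) = 33/32 + 2*M (g(M) = (1 + (M - 1*(-1/32))) + M = (1 + (M + 1/32)) + M = (1 + (1/32 + M)) + M = (33/32 + M) + M = 33/32 + 2*M)
g(-2*1/(4*(3 - 4)))² = (33/32 + 2*(-2*1/(4*(3 - 4))))² = (33/32 + 2*(-2/(4*(-1))))² = (33/32 + 2*(-2/(-4)))² = (33/32 + 2*(-2*(-¼)))² = (33/32 + 2*(½))² = (33/32 + 1)² = (65/32)² = 4225/1024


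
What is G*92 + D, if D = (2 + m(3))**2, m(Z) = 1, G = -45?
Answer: -4131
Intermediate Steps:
D = 9 (D = (2 + 1)**2 = 3**2 = 9)
G*92 + D = -45*92 + 9 = -4140 + 9 = -4131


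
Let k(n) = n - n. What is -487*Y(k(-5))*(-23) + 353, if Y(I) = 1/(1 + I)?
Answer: 11554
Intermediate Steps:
k(n) = 0
-487*Y(k(-5))*(-23) + 353 = -487*(-23)/(1 + 0) + 353 = -487*(-23)/1 + 353 = -487*(-23) + 353 = 11201 + 353 = 11554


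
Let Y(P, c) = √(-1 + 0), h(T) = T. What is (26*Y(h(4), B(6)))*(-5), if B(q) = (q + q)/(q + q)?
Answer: -130*I ≈ -130.0*I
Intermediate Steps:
B(q) = 1 (B(q) = (2*q)/((2*q)) = (2*q)*(1/(2*q)) = 1)
Y(P, c) = I (Y(P, c) = √(-1) = I)
(26*Y(h(4), B(6)))*(-5) = (26*I)*(-5) = -130*I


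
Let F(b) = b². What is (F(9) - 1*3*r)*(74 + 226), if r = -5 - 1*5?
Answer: 33300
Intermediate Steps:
r = -10 (r = -5 - 5 = -10)
(F(9) - 1*3*r)*(74 + 226) = (9² - 1*3*(-10))*(74 + 226) = (81 - 3*(-10))*300 = (81 - 1*(-30))*300 = (81 + 30)*300 = 111*300 = 33300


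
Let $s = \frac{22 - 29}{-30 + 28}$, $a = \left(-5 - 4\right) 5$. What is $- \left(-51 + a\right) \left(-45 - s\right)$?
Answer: $-4656$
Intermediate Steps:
$a = -45$ ($a = \left(-9\right) 5 = -45$)
$s = \frac{7}{2}$ ($s = - \frac{7}{-2} = \left(-7\right) \left(- \frac{1}{2}\right) = \frac{7}{2} \approx 3.5$)
$- \left(-51 + a\right) \left(-45 - s\right) = - \left(-51 - 45\right) \left(-45 - \frac{7}{2}\right) = - \left(-96\right) \left(-45 - \frac{7}{2}\right) = - \frac{\left(-96\right) \left(-97\right)}{2} = \left(-1\right) 4656 = -4656$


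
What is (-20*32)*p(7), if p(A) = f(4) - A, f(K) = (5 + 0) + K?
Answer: -1280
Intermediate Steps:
f(K) = 5 + K
p(A) = 9 - A (p(A) = (5 + 4) - A = 9 - A)
(-20*32)*p(7) = (-20*32)*(9 - 1*7) = -640*(9 - 7) = -640*2 = -1280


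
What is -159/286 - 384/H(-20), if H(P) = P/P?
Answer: -109983/286 ≈ -384.56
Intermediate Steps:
H(P) = 1
-159/286 - 384/H(-20) = -159/286 - 384/1 = -159*1/286 - 384*1 = -159/286 - 384 = -109983/286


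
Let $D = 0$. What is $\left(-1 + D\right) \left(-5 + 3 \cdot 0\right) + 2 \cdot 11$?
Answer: $27$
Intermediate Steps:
$\left(-1 + D\right) \left(-5 + 3 \cdot 0\right) + 2 \cdot 11 = \left(-1 + 0\right) \left(-5 + 3 \cdot 0\right) + 2 \cdot 11 = - (-5 + 0) + 22 = \left(-1\right) \left(-5\right) + 22 = 5 + 22 = 27$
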